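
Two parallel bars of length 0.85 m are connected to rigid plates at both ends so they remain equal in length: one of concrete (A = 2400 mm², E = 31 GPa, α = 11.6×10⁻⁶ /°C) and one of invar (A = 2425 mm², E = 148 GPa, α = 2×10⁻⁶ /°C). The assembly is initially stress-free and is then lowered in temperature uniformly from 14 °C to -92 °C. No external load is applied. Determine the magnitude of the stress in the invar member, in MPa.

σ ≈ 25.9 MPa (compressive)

Both members must finish at the same length. With the larger α, the concrete tends to over-contract; the plates restrain it, putting the concrete in tension and the invar in compression. With no external load the two internal forces are equal and opposite, magnitude P.
Setting the final lengths equal and cancelling L: (α₁ − α₂)ΔT = P/(A₁E₁) + P/(A₂E₂).
|α₁ − α₂|·ΔT = 9.6×10⁻⁶ × 106 = 0.001018.
1/(A₁E₁) + 1/(A₂E₂) = 1/(2400×31×10³) + 1/(2425×148×10³) = 1.623×10⁻⁸ N⁻¹.
So P = 0.001018 / 1.623×10⁻⁸ = 62.71 kN.
σ_{invar} = P/A₂ = 62710/2425 = 25.86 MPa, compressive.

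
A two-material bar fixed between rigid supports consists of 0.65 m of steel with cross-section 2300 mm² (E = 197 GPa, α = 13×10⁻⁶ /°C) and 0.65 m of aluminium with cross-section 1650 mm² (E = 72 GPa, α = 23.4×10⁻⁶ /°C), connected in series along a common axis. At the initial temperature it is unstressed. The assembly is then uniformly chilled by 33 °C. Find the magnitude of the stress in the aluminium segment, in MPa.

σ ≈ 68.5 MPa (tensile)

Free thermal contraction of the whole bar: Σ αᵢΔT Lᵢ = 13×10⁻⁶×33×650 + 23.4×10⁻⁶×33×650 = 0.7808 mm.
The walls prevent any net length change, so an axial force P (same in every segment) develops. Compatibility: P · Σ Lᵢ/(AᵢEᵢ) = δ_free.
The series flexibility is Σ Lᵢ/(AᵢEᵢ) = 650/(2300×197×10³) + 650/(1650×72×10³) = 6.906×10⁻⁶ mm/N.
Hence P = δ_free / Σ(L/AE) = 0.7808/6.906×10⁻⁶ = 113.1 kN (tensile).
σ_{aluminium} = P / A = 113100 / 1650 = 68.52 MPa.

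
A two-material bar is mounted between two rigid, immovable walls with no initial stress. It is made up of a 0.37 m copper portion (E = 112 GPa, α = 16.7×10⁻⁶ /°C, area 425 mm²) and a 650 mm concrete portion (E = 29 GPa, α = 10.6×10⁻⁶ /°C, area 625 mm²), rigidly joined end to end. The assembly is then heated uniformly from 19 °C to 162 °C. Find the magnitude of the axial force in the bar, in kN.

With the walls removed the bar would change length by δ_free = Σ αᵢΔT Lᵢ = 16.7×10⁻⁶×143×370 + 10.6×10⁻⁶×143×650 = 1.869 mm.
Since the ends are fixed, an axial force P builds up, equal in every segment, with P · Σ Lᵢ/(AᵢEᵢ) = δ_free.
Σ Lᵢ/(AᵢEᵢ) = 370/(425×112×10³) + 650/(625×29×10³) = 4.364×10⁻⁵ mm/N.
P = 1.869 / 4.364×10⁻⁵ = 42830 N = 42.83 kN, compressive.

P ≈ 42.8 kN (compressive)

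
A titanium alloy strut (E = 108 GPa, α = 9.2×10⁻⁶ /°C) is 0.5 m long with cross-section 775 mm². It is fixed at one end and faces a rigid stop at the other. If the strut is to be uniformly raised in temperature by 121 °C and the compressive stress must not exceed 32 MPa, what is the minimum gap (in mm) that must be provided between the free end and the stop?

g ≈ 0.408 mm

Free expansion if unrestrained: δ_free = αΔT L = 9.2×10⁻⁶ × 121 × 500 = 0.5566 mm.
At the allowable stress the elastic shortening the wall may impose is σL/E = 32 × 500 / (108×10³) = 0.1481 mm.
The gap must absorb the remainder: g_min = 0.5566 − 0.1481 = 0.4085 mm.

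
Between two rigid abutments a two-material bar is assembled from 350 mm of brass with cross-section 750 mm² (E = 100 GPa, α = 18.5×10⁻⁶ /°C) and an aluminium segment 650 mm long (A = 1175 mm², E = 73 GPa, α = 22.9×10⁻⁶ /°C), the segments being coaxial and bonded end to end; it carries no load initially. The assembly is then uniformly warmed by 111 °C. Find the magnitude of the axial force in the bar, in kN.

P ≈ 194 kN (compressive)

Free thermal expansion of the whole bar: Σ αᵢΔT Lᵢ = 18.5×10⁻⁶×111×350 + 22.9×10⁻⁶×111×650 = 2.371 mm.
The walls prevent any net length change, so an axial force P (same in every segment) develops. Compatibility: P · Σ Lᵢ/(AᵢEᵢ) = δ_free.
The series flexibility is Σ Lᵢ/(AᵢEᵢ) = 350/(750×100×10³) + 650/(1175×73×10³) = 1.224×10⁻⁵ mm/N.
So P = 2.371 / 1.224×10⁻⁵ = 193.6 kN, compressive.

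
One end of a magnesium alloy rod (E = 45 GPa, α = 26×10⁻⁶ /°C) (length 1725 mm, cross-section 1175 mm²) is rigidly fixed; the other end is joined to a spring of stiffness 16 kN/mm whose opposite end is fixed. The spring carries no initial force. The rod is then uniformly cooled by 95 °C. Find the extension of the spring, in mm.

If the spring were absent the rod would shorten by αΔT L = 26×10⁻⁶ × 95 × 1725 = 4.261 mm.
With a force P in the spring, the elastic change of the rod is PL/(AE) and that of the spring is P/k; compatibility requires their sum to equal δ_free.
P [ L/(AE) + 1/k ] = δ_free → P [ 1725/(1175×45×10³) + 1/(16×10³) ] = 4.261.
P = 4.261 / 9.512×10⁻⁵ = 44790 N.
Spring extension = P/k = 44790/(16×10³) = 2.799 mm.

δ ≈ 2.8 mm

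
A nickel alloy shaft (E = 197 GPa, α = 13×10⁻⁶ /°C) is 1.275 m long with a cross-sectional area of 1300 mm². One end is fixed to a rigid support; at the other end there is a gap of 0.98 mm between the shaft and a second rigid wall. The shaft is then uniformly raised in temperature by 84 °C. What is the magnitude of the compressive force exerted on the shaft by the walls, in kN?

Unrestrained expansion: δ_free = αΔT L = 13×10⁻⁶ × 84 × 1275 = 1.392 mm.
The gap closes (δ_free > 0.98 mm) and the wall then resists a further 1.392 − 0.98 = 0.4123 mm of expansion.
That suppressed elongation corresponds to σ = E·Δ/L = 197×10³ × 0.4123/1275 = 63.7 MPa.
Force on the wall = σA = 63.7 × 1300 mm² = 82.82 kN.

P ≈ 82.8 kN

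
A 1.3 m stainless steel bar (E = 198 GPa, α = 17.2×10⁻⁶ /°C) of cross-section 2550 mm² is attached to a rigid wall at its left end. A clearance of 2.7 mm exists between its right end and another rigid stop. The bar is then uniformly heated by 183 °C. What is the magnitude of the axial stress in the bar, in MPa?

σ ≈ 212 MPa (compressive)

Free thermal elongation = αΔT L = 17.2×10⁻⁶ × 183 × 1300 = 4.092 mm.
After closing the 2.7 mm clearance, 4.092 − 2.7 = 1.392 mm of expansion remains to be suppressed by the wall.
Compatibility: PL/(AE) = 1.392 mm, so σ = P/A = E × (1.392/1300) = 212 MPa.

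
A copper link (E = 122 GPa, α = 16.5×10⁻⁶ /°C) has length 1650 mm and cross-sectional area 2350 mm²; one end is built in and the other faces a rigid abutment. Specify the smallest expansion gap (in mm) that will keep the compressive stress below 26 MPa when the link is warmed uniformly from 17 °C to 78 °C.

Free expansion if unrestrained: δ_free = αΔT L = 16.5×10⁻⁶ × 61 × 1650 = 1.661 mm.
A stress of 26 MPa corresponds to the wall pushing the link back by σL/E = 26×1650/(122×10³) = 0.3516 mm.
The gap must absorb the remainder: g_min = 1.661 − 0.3516 = 1.309 mm.

g ≈ 1.31 mm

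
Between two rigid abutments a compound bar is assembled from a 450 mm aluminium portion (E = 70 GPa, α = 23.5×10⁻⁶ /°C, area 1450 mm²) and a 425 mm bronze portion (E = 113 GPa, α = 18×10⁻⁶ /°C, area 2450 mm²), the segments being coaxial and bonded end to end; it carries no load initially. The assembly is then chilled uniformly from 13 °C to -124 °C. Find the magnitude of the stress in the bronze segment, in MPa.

If the supports were absent, the total length change would be Σ αᵢΔT Lᵢ = 23.5×10⁻⁶×137×450 + 18×10⁻⁶×137×425 = 2.497 mm.
The rigid supports impose zero overall length change; the single axial force P common to all segments must satisfy P Σ Lᵢ/(AᵢEᵢ) = δ_free.
The series flexibility is Σ Lᵢ/(AᵢEᵢ) = 450/(1450×70×10³) + 425/(2450×113×10³) = 5.969×10⁻⁶ mm/N.
Hence P = δ_free / Σ(L/AE) = 2.497/5.969×10⁻⁶ = 418.3 kN (tensile).
σ_{bronze} = P / A = 418300 / 2450 = 170.7 MPa.

σ ≈ 171 MPa (tensile)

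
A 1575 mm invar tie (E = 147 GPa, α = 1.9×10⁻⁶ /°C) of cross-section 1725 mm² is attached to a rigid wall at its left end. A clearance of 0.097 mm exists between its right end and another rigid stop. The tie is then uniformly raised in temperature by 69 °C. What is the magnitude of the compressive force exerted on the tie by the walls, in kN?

Free thermal elongation = αΔT L = 1.9×10⁻⁶ × 69 × 1575 = 0.2065 mm.
This exceeds the 0.097 mm gap, so the wall pushes back. The portion of expansion that must be recovered elastically is δ_free − gap = 0.2065 − 0.097 = 0.1095 mm.
Compatibility: PL/(AE) = 0.1095 mm, so σ = P/A = E × (0.1095/1575) = 10.22 MPa.
Force on the wall = σA = 10.22 × 1725 mm² = 17.63 kN.

P ≈ 17.6 kN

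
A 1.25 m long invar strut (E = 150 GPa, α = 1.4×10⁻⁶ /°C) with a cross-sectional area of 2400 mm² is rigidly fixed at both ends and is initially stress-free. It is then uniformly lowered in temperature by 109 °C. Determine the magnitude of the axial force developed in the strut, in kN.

Full restraint means ε = 0, so the stress is σ = EαΔT = 150×10³ × 1.4×10⁻⁶ × 109 = 22.89 MPa.
Axial force P = σA = 22.89 × 2400 = 54940 N = 54.94 kN, tensile.

P ≈ 54.9 kN (tensile)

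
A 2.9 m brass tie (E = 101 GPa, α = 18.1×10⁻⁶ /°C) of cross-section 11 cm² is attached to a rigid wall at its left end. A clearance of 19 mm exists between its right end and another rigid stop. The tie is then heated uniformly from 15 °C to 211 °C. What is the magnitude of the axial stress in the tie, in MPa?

If the wall were absent the tie would grow by αΔT L = 18.1×10⁻⁶ × 196 × 2900 = 10.29 mm.
This is smaller than the 19 mm clearance, so the tie expands freely without reaching the stop — the stress is zero.

σ ≈ 0 MPa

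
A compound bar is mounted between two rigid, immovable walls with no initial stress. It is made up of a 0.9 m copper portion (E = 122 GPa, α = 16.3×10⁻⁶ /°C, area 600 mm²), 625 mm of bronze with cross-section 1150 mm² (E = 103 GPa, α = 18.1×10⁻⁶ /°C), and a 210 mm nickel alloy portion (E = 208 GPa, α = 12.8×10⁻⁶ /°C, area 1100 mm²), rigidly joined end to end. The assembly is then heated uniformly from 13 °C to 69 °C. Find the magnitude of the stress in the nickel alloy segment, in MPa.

σ ≈ 78.9 MPa (compressive)

Free thermal expansion of the whole bar: Σ αᵢΔT Lᵢ = 16.3×10⁻⁶×56×900 + 18.1×10⁻⁶×56×625 + 12.8×10⁻⁶×56×210 = 1.606 mm.
Since the ends are fixed, an axial force P builds up, equal in every segment, with P · Σ Lᵢ/(AᵢEᵢ) = δ_free.
The series flexibility is Σ Lᵢ/(AᵢEᵢ) = 900/(600×122×10³) + 625/(1150×103×10³) + 210/(1100×208×10³) = 1.849×10⁻⁵ mm/N.
So P = 1.606 / 1.849×10⁻⁵ = 86.84 kN, compressive.
σ_{nickel alloy} = P / A = 86840 / 1100 = 78.94 MPa.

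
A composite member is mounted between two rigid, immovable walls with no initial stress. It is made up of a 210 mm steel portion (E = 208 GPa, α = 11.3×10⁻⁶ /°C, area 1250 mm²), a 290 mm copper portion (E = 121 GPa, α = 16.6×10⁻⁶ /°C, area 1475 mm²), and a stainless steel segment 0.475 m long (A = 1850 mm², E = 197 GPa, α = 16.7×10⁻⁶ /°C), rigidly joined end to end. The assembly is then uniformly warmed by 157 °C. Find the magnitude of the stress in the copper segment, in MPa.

If the supports were absent, the total length change would be Σ αᵢΔT Lᵢ = 11.3×10⁻⁶×157×210 + 16.6×10⁻⁶×157×290 + 16.7×10⁻⁶×157×475 = 2.374 mm.
The rigid supports impose zero overall length change; the single axial force P common to all segments must satisfy P Σ Lᵢ/(AᵢEᵢ) = δ_free.
The series flexibility is Σ Lᵢ/(AᵢEᵢ) = 210/(1250×208×10³) + 290/(1475×121×10³) + 475/(1850×197×10³) = 3.736×10⁻⁶ mm/N.
So P = 2.374 / 3.736×10⁻⁶ = 635.4 kN, compressive.
σ_{copper} = P / A = 635400 / 1475 = 430.8 MPa.

σ ≈ 431 MPa (compressive)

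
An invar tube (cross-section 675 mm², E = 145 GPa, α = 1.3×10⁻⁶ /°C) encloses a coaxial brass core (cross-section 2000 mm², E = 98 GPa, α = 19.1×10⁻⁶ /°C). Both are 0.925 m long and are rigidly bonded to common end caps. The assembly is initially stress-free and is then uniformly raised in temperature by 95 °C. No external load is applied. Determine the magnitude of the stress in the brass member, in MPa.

The brass has the larger α, so on heating it would change length more than the invar if both were free. The rigid plates force a common final length, so the brass is put into compression and the invar into tension, with equal and opposite forces P (no external load).
Compatibility of the two members (thermal + elastic change equal): (α₁ − α₂)ΔT = P·[1/(A₁E₁) + 1/(A₂E₂)].
|α₁ − α₂|·ΔT = 17.8×10⁻⁶ × 95 = 0.001691.
1/(A₁E₁) + 1/(A₂E₂) = 1/(675×145×10³) + 1/(2000×98×10³) = 1.532×10⁻⁸ N⁻¹.
So P = 0.001691 / 1.532×10⁻⁸ = 110.4 kN.
σ_{brass} = P/A₂ = 110400/2000 = 55.19 MPa, compressive.

σ ≈ 55.2 MPa (compressive)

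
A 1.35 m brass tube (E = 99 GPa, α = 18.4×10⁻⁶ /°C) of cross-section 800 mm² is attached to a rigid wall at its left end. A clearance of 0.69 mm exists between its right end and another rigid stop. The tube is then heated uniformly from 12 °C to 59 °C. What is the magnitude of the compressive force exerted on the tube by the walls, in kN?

P ≈ 28 kN

Unrestrained expansion: δ_free = αΔT L = 18.4×10⁻⁶ × 47 × 1350 = 1.167 mm.
This exceeds the 0.69 mm gap, so the wall pushes back. The portion of expansion that must be recovered elastically is δ_free − gap = 1.167 − 0.69 = 0.4775 mm.
Compatibility: PL/(AE) = 0.4775 mm, so σ = P/A = E × (0.4775/1350) = 35.02 MPa.
P = σA = 35.02 × 800 = 28.01 kN.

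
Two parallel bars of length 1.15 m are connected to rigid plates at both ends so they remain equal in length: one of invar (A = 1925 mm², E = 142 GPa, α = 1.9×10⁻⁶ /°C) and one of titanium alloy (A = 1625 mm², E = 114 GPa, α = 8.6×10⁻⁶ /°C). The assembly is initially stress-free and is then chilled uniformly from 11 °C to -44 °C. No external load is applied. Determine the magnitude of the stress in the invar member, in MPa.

σ ≈ 21.1 MPa (compressive)

The titanium alloy has the larger α, so on cooling it would change length more than the invar if both were free. The rigid plates force a common final length, so the titanium alloy is put into tension and the invar into compression, with equal and opposite forces P (no external load).
Setting the final lengths equal and cancelling L: (α₁ − α₂)ΔT = P/(A₁E₁) + P/(A₂E₂).
|α₁ − α₂|·ΔT = 6.7×10⁻⁶ × 55 = 0.0003685.
1/(A₁E₁) + 1/(A₂E₂) = 1/(1925×142×10³) + 1/(1625×114×10³) = 9.056×10⁻⁹ N⁻¹.
So P = 0.0003685 / 9.056×10⁻⁹ = 40.69 kN.
σ_{invar} = P/A₁ = 40690/1925 = 21.14 MPa, compressive.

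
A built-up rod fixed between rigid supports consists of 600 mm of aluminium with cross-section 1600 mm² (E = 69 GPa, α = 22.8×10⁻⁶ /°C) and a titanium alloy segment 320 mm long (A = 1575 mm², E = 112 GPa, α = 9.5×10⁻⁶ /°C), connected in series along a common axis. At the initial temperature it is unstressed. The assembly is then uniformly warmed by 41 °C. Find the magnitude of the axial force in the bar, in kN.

If the supports were absent, the total length change would be Σ αᵢΔT Lᵢ = 22.8×10⁻⁶×41×600 + 9.5×10⁻⁶×41×320 = 0.6855 mm.
The rigid supports impose zero overall length change; the single axial force P common to all segments must satisfy P Σ Lᵢ/(AᵢEᵢ) = δ_free.
The series flexibility is Σ Lᵢ/(AᵢEᵢ) = 600/(1600×69×10³) + 320/(1575×112×10³) = 7.249×10⁻⁶ mm/N.
P = 0.6855 / 7.249×10⁻⁶ = 94570 N = 94.57 kN, compressive.

P ≈ 94.6 kN (compressive)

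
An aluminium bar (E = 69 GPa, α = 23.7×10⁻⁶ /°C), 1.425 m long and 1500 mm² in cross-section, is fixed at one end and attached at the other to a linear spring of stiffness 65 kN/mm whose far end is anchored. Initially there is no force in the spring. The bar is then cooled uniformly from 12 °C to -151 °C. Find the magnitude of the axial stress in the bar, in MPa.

If the spring were absent the bar would shorten by αΔT L = 23.7×10⁻⁶ × 163 × 1425 = 5.505 mm.
Let P be the tensile force in the spring. The bar extends elastically by PL/(AE) and the spring stretches by P/k; together these equal δ_free.
So P = δ_free / [L/(AE) + 1/k] = 5.505 / [ 1425/(1500×69×10³) + 1/(65×10³) ].
P = 5.505 / 2.915×10⁻⁵ = 188800 N.
σ = P/A = 188800/1500 = 125.9 MPa.

σ ≈ 126 MPa (tensile)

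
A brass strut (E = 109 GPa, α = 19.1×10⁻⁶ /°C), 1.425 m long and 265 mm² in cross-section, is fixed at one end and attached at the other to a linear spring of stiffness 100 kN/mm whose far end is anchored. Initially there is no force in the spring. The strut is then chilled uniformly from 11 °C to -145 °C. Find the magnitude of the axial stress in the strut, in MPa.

If the spring were absent the strut would shorten by αΔT L = 19.1×10⁻⁶ × 156 × 1425 = 4.246 mm.
With a force P in the spring, the elastic change of the strut is PL/(AE) and that of the spring is P/k; compatibility requires their sum to equal δ_free.
So P = δ_free / [L/(AE) + 1/k] = 4.246 / [ 1425/(265×109×10³) + 1/(100×10³) ].
P = 4.246 / 5.933×10⁻⁵ = 71560 N.
σ = P/A = 71560/265 = 270 MPa.

σ ≈ 270 MPa (tensile)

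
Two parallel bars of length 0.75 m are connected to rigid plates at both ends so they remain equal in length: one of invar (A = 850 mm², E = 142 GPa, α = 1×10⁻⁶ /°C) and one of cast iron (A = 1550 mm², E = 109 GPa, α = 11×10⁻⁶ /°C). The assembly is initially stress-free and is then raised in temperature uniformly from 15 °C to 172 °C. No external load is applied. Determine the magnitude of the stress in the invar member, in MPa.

Equilibrium of a rigid end plate with no external load gives equal and opposite internal forces ±P in the two members. Since α_{cast iron} > α_{invar}, heating drives the cast iron into compression and the invar into tension.
Compatibility of the two members (thermal + elastic change equal): (α₁ − α₂)ΔT = P·[1/(A₁E₁) + 1/(A₂E₂)].
|α₁ − α₂|·ΔT = 10×10⁻⁶ × 157 = 0.00157.
1/(A₁E₁) + 1/(A₂E₂) = 1/(850×142×10³) + 1/(1550×109×10³) = 1.42×10⁻⁸ N⁻¹.
P = 0.00157 / 1.42×10⁻⁸ = 110500 N = 110.5 kN.
σ_{invar} = P/A₁ = 110500/850 = 130 MPa, tensile.

σ ≈ 130 MPa (tensile)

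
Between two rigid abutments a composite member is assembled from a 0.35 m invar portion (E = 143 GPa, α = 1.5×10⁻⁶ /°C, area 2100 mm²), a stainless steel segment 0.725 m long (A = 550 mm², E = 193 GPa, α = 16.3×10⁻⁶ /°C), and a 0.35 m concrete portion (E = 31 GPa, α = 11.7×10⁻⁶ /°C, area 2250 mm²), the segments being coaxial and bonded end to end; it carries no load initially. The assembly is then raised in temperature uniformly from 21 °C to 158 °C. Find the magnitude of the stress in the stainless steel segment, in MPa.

σ ≈ 315 MPa (compressive)

If the supports were absent, the total length change would be Σ αᵢΔT Lᵢ = 1.5×10⁻⁶×137×350 + 16.3×10⁻⁶×137×725 + 11.7×10⁻⁶×137×350 = 2.252 mm.
The rigid supports impose zero overall length change; the single axial force P common to all segments must satisfy P Σ Lᵢ/(AᵢEᵢ) = δ_free.
The series flexibility is Σ Lᵢ/(AᵢEᵢ) = 350/(2100×143×10³) + 725/(550×193×10³) + 350/(2250×31×10³) = 1.301×10⁻⁵ mm/N.
P = 2.252 / 1.301×10⁻⁵ = 173000 N = 173 kN, compressive.
σ_{stainless steel} = P / A = 173000 / 550 = 314.6 MPa.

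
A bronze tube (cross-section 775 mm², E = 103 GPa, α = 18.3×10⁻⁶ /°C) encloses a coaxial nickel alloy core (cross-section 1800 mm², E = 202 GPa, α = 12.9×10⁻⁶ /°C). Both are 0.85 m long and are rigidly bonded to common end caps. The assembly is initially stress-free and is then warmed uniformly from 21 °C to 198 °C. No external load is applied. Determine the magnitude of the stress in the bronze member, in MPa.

Equilibrium of a rigid end plate with no external load gives equal and opposite internal forces ±P in the two members. Since α_{bronze} > α_{nickel alloy}, heating drives the bronze into compression and the nickel alloy into tension.
Compatibility of the two members (thermal + elastic change equal): (α₁ − α₂)ΔT = P·[1/(A₁E₁) + 1/(A₂E₂)].
|α₁ − α₂|·ΔT = 5.4×10⁻⁶ × 177 = 0.0009558.
1/(A₁E₁) + 1/(A₂E₂) = 1/(775×103×10³) + 1/(1800×202×10³) = 1.528×10⁻⁸ N⁻¹.
So P = 0.0009558 / 1.528×10⁻⁸ = 62.56 kN.
σ_{bronze} = P/A₁ = 62560/775 = 80.72 MPa, compressive.

σ ≈ 80.7 MPa (compressive)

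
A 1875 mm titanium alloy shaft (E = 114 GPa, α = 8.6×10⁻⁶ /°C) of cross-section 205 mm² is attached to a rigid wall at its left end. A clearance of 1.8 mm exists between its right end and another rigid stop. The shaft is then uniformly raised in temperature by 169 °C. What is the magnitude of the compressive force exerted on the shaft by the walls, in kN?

P ≈ 11.5 kN

If the wall were absent the shaft would grow by αΔT L = 8.6×10⁻⁶ × 169 × 1875 = 2.725 mm.
After closing the 1.8 mm clearance, 2.725 − 1.8 = 0.9251 mm of expansion remains to be suppressed by the wall.
That suppressed elongation corresponds to σ = E·Δ/L = 114×10³ × 0.9251/1875 = 56.25 MPa.
Force on the wall = σA = 56.25 × 205 mm² = 11.53 kN.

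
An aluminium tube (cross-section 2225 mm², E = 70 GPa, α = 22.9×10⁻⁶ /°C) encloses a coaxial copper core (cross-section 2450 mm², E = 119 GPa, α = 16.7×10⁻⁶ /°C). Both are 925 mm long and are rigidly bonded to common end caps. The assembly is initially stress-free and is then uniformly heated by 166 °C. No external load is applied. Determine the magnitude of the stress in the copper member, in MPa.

The aluminium has the larger α, so on heating it would change length more than the copper if both were free. The rigid plates force a common final length, so the aluminium is put into compression and the copper into tension, with equal and opposite forces P (no external load).
Setting the final lengths equal and cancelling L: (α₁ − α₂)ΔT = P/(A₁E₁) + P/(A₂E₂).
|α₁ − α₂|·ΔT = 6.2×10⁻⁶ × 166 = 0.001029.
1/(A₁E₁) + 1/(A₂E₂) = 1/(2225×70×10³) + 1/(2450×119×10³) = 9.85×10⁻⁹ N⁻¹.
So P = 0.001029 / 9.85×10⁻⁹ = 104.5 kN.
σ_{copper} = P/A₂ = 104500/2450 = 42.65 MPa, tensile.

σ ≈ 42.6 MPa (tensile)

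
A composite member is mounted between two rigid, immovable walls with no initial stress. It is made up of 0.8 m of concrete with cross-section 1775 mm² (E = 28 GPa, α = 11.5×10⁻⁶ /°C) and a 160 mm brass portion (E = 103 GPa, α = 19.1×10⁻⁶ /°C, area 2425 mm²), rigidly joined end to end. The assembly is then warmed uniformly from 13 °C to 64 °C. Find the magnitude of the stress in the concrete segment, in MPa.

Free thermal expansion of the whole bar: Σ αᵢΔT Lᵢ = 11.5×10⁻⁶×51×800 + 19.1×10⁻⁶×51×160 = 0.6251 mm.
Since the ends are fixed, an axial force P builds up, equal in every segment, with P · Σ Lᵢ/(AᵢEᵢ) = δ_free.
Σ Lᵢ/(AᵢEᵢ) = 800/(1775×28×10³) + 160/(2425×103×10³) = 1.674×10⁻⁵ mm/N.
So P = 0.6251 / 1.674×10⁻⁵ = 37.35 kN, compressive.
σ_{concrete} = P / A = 37350 / 1775 = 21.04 MPa.

σ ≈ 21 MPa (compressive)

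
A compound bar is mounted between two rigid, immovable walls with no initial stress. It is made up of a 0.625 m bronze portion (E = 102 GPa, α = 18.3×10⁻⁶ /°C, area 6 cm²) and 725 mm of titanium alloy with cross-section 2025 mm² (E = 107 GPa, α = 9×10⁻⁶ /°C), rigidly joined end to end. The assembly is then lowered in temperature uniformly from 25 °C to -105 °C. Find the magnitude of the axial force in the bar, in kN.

Free thermal contraction of the whole bar: Σ αᵢΔT Lᵢ = 18.3×10⁻⁶×130×625 + 9×10⁻⁶×130×725 = 2.335 mm.
Since the ends are fixed, an axial force P builds up, equal in every segment, with P · Σ Lᵢ/(AᵢEᵢ) = δ_free.
Σ Lᵢ/(AᵢEᵢ) = 625/(600×102×10³) + 725/(2025×107×10³) = 1.356×10⁻⁵ mm/N.
Hence P = δ_free / Σ(L/AE) = 2.335/1.356×10⁻⁵ = 172.2 kN (tensile).

P ≈ 172 kN (tensile)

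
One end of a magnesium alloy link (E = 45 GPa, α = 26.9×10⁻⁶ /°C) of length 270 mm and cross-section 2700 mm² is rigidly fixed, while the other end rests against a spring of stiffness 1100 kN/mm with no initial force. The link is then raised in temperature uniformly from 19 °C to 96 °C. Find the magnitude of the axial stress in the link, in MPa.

σ ≈ 66.1 MPa (compressive)

Free thermal expansion: δ_free = αΔT L = 26.9×10⁻⁶ × 77 × 270 = 0.5593 mm.
With a force P in the spring, the elastic change of the link is PL/(AE) and that of the spring is P/k; compatibility requires their sum to equal δ_free.
P [ L/(AE) + 1/k ] = δ_free → P [ 270/(2700×45×10³) + 1/(1100×10³) ] = 0.5593.
P = 0.5593 / 3.131×10⁻⁶ = 178600 N.
σ = P/A = 178600/2700 = 66.15 MPa.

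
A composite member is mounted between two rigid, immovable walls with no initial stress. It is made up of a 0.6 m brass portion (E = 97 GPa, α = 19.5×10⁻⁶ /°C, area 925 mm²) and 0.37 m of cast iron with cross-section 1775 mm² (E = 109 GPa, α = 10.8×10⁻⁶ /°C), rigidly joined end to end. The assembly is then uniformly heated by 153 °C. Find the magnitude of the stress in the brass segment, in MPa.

Free thermal expansion of the whole bar: Σ αᵢΔT Lᵢ = 19.5×10⁻⁶×153×600 + 10.8×10⁻⁶×153×370 = 2.401 mm.
The rigid supports impose zero overall length change; the single axial force P common to all segments must satisfy P Σ Lᵢ/(AᵢEᵢ) = δ_free.
Σ Lᵢ/(AᵢEᵢ) = 600/(925×97×10³) + 370/(1775×109×10³) = 8.599×10⁻⁶ mm/N.
Hence P = δ_free / Σ(L/AE) = 2.401/8.599×10⁻⁶ = 279.3 kN (compressive).
σ_{brass} = P / A = 279300 / 925 = 301.9 MPa.

σ ≈ 302 MPa (compressive)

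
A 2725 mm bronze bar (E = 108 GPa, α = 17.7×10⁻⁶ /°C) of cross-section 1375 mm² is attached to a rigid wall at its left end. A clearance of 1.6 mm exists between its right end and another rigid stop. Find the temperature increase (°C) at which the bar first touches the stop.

ΔT ≈ 33.2 °C

The gap closes when αΔT L = 1.6 mm, since the bar is still unstressed at that instant.
So ΔT = g/(αL) = 1.6/(17.7×10⁻⁶ × 2725) = 33.17 °C.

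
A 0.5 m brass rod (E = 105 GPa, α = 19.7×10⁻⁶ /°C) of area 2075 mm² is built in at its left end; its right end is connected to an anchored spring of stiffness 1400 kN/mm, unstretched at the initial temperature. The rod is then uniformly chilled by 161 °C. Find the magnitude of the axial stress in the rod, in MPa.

If the spring were absent the rod would shorten by αΔT L = 19.7×10⁻⁶ × 161 × 500 = 1.586 mm.
Let P be the tensile force in the spring. The rod extends elastically by PL/(AE) and the spring stretches by P/k; together these equal δ_free.
So P = δ_free / [L/(AE) + 1/k] = 1.586 / [ 500/(2075×105×10³) + 1/(1400×10³) ].
P = 1.586 / 3.009×10⁻⁶ = 527000 N.
σ = P/A = 527000/2075 = 254 MPa.

σ ≈ 254 MPa (tensile)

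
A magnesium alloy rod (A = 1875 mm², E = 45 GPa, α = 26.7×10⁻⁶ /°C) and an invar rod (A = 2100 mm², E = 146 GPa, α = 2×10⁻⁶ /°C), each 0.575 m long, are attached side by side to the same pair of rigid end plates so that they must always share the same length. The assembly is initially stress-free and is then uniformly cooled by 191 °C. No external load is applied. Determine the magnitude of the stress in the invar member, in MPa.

The magnesium alloy has the larger α, so on cooling it would change length more than the invar if both were free. The rigid plates force a common final length, so the magnesium alloy is put into tension and the invar into compression, with equal and opposite forces P (no external load).
Setting the final lengths equal and cancelling L: (α₁ − α₂)ΔT = P/(A₁E₁) + P/(A₂E₂).
|α₁ − α₂|·ΔT = 24.7×10⁻⁶ × 191 = 0.004718.
1/(A₁E₁) + 1/(A₂E₂) = 1/(1875×45×10³) + 1/(2100×146×10³) = 1.511×10⁻⁸ N⁻¹.
P = 0.004718 / 1.511×10⁻⁸ = 312200 N = 312.2 kN.
σ_{invar} = P/A₂ = 312200/2100 = 148.6 MPa, compressive.

σ ≈ 149 MPa (compressive)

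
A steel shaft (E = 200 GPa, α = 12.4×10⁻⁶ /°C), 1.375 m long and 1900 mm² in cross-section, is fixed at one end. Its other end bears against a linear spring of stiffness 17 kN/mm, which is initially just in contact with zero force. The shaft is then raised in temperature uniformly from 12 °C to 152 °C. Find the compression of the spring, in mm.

δ ≈ 2.25 mm

If the spring were absent the shaft would lengthen by αΔT L = 12.4×10⁻⁶ × 140 × 1375 = 2.387 mm.
With a force P in the spring, the elastic change of the shaft is PL/(AE) and that of the spring is P/k; compatibility requires their sum to equal δ_free.
P [ L/(AE) + 1/k ] = δ_free → P [ 1375/(1900×200×10³) + 1/(17×10³) ] = 2.387.
P = 2.387 / 6.244×10⁻⁵ = 38230 N.
Spring compression = P/k = 38230/(17×10³) = 2.249 mm.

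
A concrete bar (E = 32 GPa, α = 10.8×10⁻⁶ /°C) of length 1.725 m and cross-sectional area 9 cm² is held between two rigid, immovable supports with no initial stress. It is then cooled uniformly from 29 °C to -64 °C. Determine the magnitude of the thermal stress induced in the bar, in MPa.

σ ≈ 32.1 MPa (tensile)

The supports are rigid, so the total axial strain is zero. The restrained thermal strain is ε = αΔT = 10.8×10⁻⁶ × 93 = 1004.4×10⁻⁶.
Hence σ = E·αΔT = 32×10³ × 1004.4×10⁻⁶ = 32.14 MPa, tensile.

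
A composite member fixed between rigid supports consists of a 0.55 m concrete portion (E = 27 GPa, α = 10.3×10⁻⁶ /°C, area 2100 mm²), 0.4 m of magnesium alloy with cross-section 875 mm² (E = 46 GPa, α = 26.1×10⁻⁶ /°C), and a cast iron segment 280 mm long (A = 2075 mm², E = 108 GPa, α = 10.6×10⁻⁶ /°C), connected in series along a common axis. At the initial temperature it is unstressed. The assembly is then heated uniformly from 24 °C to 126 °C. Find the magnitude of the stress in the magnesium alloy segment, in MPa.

Free thermal expansion of the whole bar: Σ αᵢΔT Lᵢ = 10.3×10⁻⁶×102×550 + 26.1×10⁻⁶×102×400 + 10.6×10⁻⁶×102×280 = 1.945 mm.
Since the ends are fixed, an axial force P builds up, equal in every segment, with P · Σ Lᵢ/(AᵢEᵢ) = δ_free.
Σ Lᵢ/(AᵢEᵢ) = 550/(2100×27×10³) + 400/(875×46×10³) + 280/(2075×108×10³) = 2.089×10⁻⁵ mm/N.
Hence P = δ_free / Σ(L/AE) = 1.945/2.089×10⁻⁵ = 93.14 kN (compressive).
σ_{magnesium alloy} = P / A = 93140 / 875 = 106.4 MPa.

σ ≈ 106 MPa (compressive)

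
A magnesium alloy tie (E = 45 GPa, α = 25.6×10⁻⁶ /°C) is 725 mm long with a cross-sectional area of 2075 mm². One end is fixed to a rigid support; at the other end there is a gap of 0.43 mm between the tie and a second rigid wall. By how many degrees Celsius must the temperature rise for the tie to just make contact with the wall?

ΔT ≈ 23.2 °C

The gap closes when αΔT L = 0.43 mm, since the tie is still unstressed at that instant.
ΔT = 0.43 / (25.6×10⁻⁶ × 725) = 23.17 °C.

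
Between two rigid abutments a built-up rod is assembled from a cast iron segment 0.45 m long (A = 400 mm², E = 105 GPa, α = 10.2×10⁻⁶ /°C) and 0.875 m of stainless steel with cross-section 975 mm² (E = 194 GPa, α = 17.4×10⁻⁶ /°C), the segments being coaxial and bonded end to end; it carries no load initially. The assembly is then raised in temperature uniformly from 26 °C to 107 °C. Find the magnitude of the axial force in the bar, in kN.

P ≈ 105 kN (compressive)

Free thermal expansion of the whole bar: Σ αᵢΔT Lᵢ = 10.2×10⁻⁶×81×450 + 17.4×10⁻⁶×81×875 = 1.605 mm.
The walls prevent any net length change, so an axial force P (same in every segment) develops. Compatibility: P · Σ Lᵢ/(AᵢEᵢ) = δ_free.
The series flexibility is Σ Lᵢ/(AᵢEᵢ) = 450/(400×105×10³) + 875/(975×194×10³) = 1.534×10⁻⁵ mm/N.
P = 1.605 / 1.534×10⁻⁵ = 104600 N = 104.6 kN, compressive.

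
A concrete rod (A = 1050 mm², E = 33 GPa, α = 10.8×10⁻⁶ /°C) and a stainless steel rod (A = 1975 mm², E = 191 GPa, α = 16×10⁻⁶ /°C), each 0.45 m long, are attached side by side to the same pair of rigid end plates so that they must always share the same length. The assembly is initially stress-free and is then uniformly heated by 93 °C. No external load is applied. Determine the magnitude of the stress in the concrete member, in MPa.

The stainless steel has the larger α, so on heating it would change length more than the concrete if both were free. The rigid plates force a common final length, so the stainless steel is put into compression and the concrete into tension, with equal and opposite forces P (no external load).
Setting the final lengths equal and cancelling L: (α₁ − α₂)ΔT = P/(A₁E₁) + P/(A₂E₂).
|α₁ − α₂|·ΔT = 5.2×10⁻⁶ × 93 = 0.0004836.
1/(A₁E₁) + 1/(A₂E₂) = 1/(1050×33×10³) + 1/(1975×191×10³) = 3.151×10⁻⁸ N⁻¹.
So P = 0.0004836 / 3.151×10⁻⁸ = 15.35 kN.
σ_{concrete} = P/A₁ = 15350/1050 = 14.62 MPa, tensile.

σ ≈ 14.6 MPa (tensile)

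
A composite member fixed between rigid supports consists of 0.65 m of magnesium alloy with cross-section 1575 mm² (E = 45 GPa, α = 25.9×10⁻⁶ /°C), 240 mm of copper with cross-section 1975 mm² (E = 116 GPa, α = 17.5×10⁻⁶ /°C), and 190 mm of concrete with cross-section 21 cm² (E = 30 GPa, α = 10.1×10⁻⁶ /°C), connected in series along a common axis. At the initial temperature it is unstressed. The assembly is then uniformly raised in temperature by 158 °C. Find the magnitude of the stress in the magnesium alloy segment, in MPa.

With the walls removed the bar would change length by δ_free = Σ αᵢΔT Lᵢ = 25.9×10⁻⁶×158×650 + 17.5×10⁻⁶×158×240 + 10.1×10⁻⁶×158×190 = 3.627 mm.
The walls prevent any net length change, so an axial force P (same in every segment) develops. Compatibility: P · Σ Lᵢ/(AᵢEᵢ) = δ_free.
Σ Lᵢ/(AᵢEᵢ) = 650/(1575×45×10³) + 240/(1975×116×10³) + 190/(2100×30×10³) = 1.323×10⁻⁵ mm/N.
So P = 3.627 / 1.323×10⁻⁵ = 274 kN, compressive.
σ_{magnesium alloy} = P / A = 274000 / 1575 = 174 MPa.

σ ≈ 174 MPa (compressive)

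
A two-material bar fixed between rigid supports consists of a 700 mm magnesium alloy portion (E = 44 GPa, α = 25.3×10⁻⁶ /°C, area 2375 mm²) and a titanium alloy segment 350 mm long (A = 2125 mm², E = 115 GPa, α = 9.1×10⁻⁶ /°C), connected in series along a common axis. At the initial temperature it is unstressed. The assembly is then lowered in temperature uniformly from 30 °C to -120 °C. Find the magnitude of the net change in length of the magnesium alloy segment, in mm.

If the supports were absent, the total length change would be Σ αᵢΔT Lᵢ = 25.3×10⁻⁶×150×700 + 9.1×10⁻⁶×150×350 = 3.134 mm.
The walls prevent any net length change, so an axial force P (same in every segment) develops. Compatibility: P · Σ Lᵢ/(AᵢEᵢ) = δ_free.
Σ Lᵢ/(AᵢEᵢ) = 700/(2375×44×10³) + 350/(2125×115×10³) = 8.131×10⁻⁶ mm/N.
So P = 3.134 / 8.131×10⁻⁶ = 385.5 kN, tensile.
For the magnesium alloy segment, free thermal change = 25.3×10⁻⁶×150×700 = 2.656 mm and elastic change from P = 385500×700/(2375×44×10³) = 2.582 mm; these oppose, so the net change is 0.0743 mm (segment shortens).

|ΔL| ≈ 0.0743 mm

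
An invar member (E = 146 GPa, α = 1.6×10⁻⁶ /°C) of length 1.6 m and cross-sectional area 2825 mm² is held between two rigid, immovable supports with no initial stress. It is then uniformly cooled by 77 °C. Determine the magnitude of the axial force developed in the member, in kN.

The ends cannot move, so σ = EαΔT = 146×10³ × 1.6×10⁻⁶ × 77 = 17.99 MPa.
Axial force P = σA = 17.99 × 2825 = 50810 N = 50.81 kN, tensile.

P ≈ 50.8 kN (tensile)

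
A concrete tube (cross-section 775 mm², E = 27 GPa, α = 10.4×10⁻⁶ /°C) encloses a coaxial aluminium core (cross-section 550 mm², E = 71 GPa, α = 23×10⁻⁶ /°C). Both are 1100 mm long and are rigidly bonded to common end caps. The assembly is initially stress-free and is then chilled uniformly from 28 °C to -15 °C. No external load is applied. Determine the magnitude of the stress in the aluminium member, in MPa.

σ ≈ 13.4 MPa (tensile)

Equilibrium of a rigid end plate with no external load gives equal and opposite internal forces ±P in the two members. Since α_{aluminium} > α_{concrete}, cooling drives the aluminium into tension and the concrete into compression.
Equating the net (thermal + elastic) strains gives |α₁ − α₂|·ΔT = P·[1/(A₁E₁) + 1/(A₂E₂)].
|α₁ − α₂|·ΔT = 12.6×10⁻⁶ × 43 = 0.0005418.
1/(A₁E₁) + 1/(A₂E₂) = 1/(775×27×10³) + 1/(550×71×10³) = 7.34×10⁻⁸ N⁻¹.
So P = 0.0005418 / 7.34×10⁻⁸ = 7.382 kN.
σ_{aluminium} = P/A₂ = 7382/550 = 13.42 MPa, tensile.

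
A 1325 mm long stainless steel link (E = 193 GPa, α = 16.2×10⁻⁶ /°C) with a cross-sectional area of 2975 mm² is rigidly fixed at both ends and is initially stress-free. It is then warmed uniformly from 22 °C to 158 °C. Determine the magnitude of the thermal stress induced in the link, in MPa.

With length fixed, the mechanical strain must cancel the thermal strain αΔT = 16.2×10⁻⁶ × 136 = 2203.2×10⁻⁶.
σ = EαΔT = 193×10³ × 16.2×10⁻⁶ × 136 = 425.2 MPa (compressive; the link is trying to expand).

σ ≈ 425 MPa (compressive)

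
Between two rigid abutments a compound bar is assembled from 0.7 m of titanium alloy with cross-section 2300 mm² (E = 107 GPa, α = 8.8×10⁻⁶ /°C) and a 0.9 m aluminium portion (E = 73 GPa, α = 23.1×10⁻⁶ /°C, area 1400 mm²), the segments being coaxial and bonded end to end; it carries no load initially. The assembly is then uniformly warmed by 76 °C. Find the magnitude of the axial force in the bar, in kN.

P ≈ 176 kN (compressive)

With the walls removed the bar would change length by δ_free = Σ αᵢΔT Lᵢ = 8.8×10⁻⁶×76×700 + 23.1×10⁻⁶×76×900 = 2.048 mm.
The walls prevent any net length change, so an axial force P (same in every segment) develops. Compatibility: P · Σ Lᵢ/(AᵢEᵢ) = δ_free.
Σ Lᵢ/(AᵢEᵢ) = 700/(2300×107×10³) + 900/(1400×73×10³) = 1.165×10⁻⁵ mm/N.
So P = 2.048 / 1.165×10⁻⁵ = 175.8 kN, compressive.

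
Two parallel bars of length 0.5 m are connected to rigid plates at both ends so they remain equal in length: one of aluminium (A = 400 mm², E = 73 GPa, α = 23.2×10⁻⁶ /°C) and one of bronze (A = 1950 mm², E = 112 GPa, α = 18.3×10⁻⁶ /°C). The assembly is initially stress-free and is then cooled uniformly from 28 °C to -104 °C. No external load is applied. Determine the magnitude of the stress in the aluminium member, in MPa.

σ ≈ 41.6 MPa (tensile)

The aluminium has the larger α, so on cooling it would change length more than the bronze if both were free. The rigid plates force a common final length, so the aluminium is put into tension and the bronze into compression, with equal and opposite forces P (no external load).
Compatibility of the two members (thermal + elastic change equal): (α₁ − α₂)ΔT = P·[1/(A₁E₁) + 1/(A₂E₂)].
|α₁ − α₂|·ΔT = 4.9×10⁻⁶ × 132 = 0.0006468.
1/(A₁E₁) + 1/(A₂E₂) = 1/(400×73×10³) + 1/(1950×112×10³) = 3.883×10⁻⁸ N⁻¹.
So P = 0.0006468 / 3.883×10⁻⁸ = 16.66 kN.
σ_{aluminium} = P/A₁ = 16660/400 = 41.65 MPa, tensile.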